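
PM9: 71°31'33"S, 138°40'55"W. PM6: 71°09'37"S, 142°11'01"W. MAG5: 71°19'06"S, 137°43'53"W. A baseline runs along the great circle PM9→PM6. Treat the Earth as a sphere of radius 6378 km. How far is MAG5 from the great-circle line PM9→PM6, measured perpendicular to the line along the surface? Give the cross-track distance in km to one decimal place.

31.5 km

PM9: φ = -71.52583°, λ = -138.68194°
PM6: φ = -71.16028°, λ = -142.18361°
MAG5: φ = -71.31833°, λ = -137.73139°
δ₁₃ = central angle PM9→MAG5 = 0.006407 rad  (haversine)
θ₁₃ = bearing PM9→MAG5 = 56.033°,  θ₁₂ = bearing PM9→PM6 = 286.409°
dₓₜ = R·arcsin(sin δ₁₃ · sin(θ₁₃ − θ₁₂)) = 6378·arcsin(0.00641·sin(-230.376°)) = 31.476 km
|dₓₜ| = 31.476 km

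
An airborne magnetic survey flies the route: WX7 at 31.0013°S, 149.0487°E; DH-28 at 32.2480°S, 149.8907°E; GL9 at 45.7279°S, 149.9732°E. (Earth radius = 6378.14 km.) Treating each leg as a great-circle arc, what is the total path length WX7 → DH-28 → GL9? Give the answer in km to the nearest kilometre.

1661 km

WX7→DH-28: c = 0.025100 rad, d = 160.09 km
DH-28→GL9: c = 0.235271 rad, d = 1500.59 km
Total = 160.09 + 1500.59 = 1660.69 km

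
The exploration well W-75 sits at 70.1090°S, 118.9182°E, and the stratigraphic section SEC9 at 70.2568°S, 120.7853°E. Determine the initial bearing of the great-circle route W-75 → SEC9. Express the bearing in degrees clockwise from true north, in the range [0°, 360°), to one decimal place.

104.0°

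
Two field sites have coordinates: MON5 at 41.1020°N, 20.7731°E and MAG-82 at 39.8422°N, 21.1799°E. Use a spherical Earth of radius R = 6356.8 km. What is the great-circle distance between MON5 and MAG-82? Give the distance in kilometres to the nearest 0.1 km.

143.9 km

Δφ = -1.2598°,  Δλ = 0.4068°
a = sin²(Δφ/2) + cos φ₁ cos φ₂ sin²(Δλ/2) = 0.000128
c = 2·arcsin(√a) = 0.022641 rad = 1.2972°
d = R·c = 6356.8 × 0.022641 = 143.9 km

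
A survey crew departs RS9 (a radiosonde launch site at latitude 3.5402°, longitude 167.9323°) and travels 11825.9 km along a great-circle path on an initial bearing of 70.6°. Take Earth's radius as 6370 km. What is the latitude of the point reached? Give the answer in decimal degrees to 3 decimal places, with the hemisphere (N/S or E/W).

17.499°N

δ = d/R = 11825.9/6370 = 1.856499 rad
φ₂ = arcsin(sin φ₁ cos δ + cos φ₁ sin δ cos θ)
   = arcsin(0.06175·-0.28183 + 0.99809·0.95946·0.33216) = 17.49879°
λ₂ = λ₁ + atan2(sin θ sin δ cos φ₁, cos δ − sin φ₁ sin φ₂) = -83.67204°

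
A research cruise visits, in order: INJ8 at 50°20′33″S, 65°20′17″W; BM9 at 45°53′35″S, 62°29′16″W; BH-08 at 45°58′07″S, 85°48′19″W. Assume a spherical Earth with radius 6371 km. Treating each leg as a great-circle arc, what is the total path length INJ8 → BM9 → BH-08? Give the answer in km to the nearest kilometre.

2335 km

INJ8: φ = -50.34250°, λ = -65.33806°
BM9: φ = -45.89306°, λ = -62.48778°
BH-08: φ = -45.96861°, λ = -85.80528°
INJ8→BM9: c = 0.084445 rad, d = 538.00 km
BM9→BH-08: c = 0.282044 rad, d = 1796.90 km
Total = 538.00 + 1796.90 = 2334.90 km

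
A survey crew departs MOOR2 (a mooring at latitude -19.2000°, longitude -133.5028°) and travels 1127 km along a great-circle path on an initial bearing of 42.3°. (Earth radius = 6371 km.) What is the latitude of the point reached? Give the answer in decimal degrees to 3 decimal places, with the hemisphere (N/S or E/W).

11.585°S

δ = d/R = 1127/6371 = 0.176895 rad
φ₂ = arcsin(sin φ₁ cos δ + cos φ₁ sin δ cos θ)
   = arcsin(-0.32887·0.98439 + 0.94438·0.17597·0.73963) = -11.58482°
λ₂ = λ₁ + atan2(sin θ sin δ cos φ₁, cos δ − sin φ₁ sin φ₂) = -126.55900°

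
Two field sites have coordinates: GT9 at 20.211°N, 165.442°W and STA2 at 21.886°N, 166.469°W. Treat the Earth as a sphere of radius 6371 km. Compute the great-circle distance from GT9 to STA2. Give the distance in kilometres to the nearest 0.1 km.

Δφ = 1.6750°,  Δλ = -1.0270°
a = sin²(Δφ/2) + cos φ₁ cos φ₂ sin²(Δλ/2) = 0.000284
c = 2·arcsin(√a) = 0.033682 rad = 1.9298°
d = R·c = 6371 × 0.033682 = 214.6 km

214.6 km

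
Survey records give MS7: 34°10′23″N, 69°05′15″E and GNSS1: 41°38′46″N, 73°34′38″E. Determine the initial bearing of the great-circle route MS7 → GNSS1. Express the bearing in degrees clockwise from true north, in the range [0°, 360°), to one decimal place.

24.0°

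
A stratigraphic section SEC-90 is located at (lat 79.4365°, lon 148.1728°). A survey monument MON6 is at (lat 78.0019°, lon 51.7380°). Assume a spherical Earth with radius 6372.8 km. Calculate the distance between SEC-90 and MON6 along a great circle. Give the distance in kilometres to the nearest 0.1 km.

1868.9 km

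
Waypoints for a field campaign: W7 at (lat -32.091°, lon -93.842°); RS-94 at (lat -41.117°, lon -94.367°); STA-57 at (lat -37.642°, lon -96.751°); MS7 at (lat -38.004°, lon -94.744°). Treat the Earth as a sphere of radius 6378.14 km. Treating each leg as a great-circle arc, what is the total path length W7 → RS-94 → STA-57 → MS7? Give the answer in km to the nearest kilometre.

1625 km

W7→RS-94: c = 0.157704 rad, d = 1005.86 km
RS-94→STA-57: c = 0.068643 rad, d = 437.81 km
STA-57→MS7: c = 0.028381 rad, d = 181.02 km
Total = 1005.86 + 437.81 + 181.02 = 1624.69 km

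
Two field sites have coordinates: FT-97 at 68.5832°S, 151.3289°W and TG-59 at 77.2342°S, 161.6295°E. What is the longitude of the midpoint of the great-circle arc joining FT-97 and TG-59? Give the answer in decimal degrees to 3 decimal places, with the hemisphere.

168.738°W

Bx = cos φ₂ cos Δλ = 0.150581,  By = cos φ₂ sin Δλ = -0.161714
φₘ = atan2(sin φ₁ + sin φ₂, √((cos φ₁ + Bx)² + By²)) = -74.16990°
λₘ = λ₁ + atan2(By, cos φ₁ + Bx) = -168.73837°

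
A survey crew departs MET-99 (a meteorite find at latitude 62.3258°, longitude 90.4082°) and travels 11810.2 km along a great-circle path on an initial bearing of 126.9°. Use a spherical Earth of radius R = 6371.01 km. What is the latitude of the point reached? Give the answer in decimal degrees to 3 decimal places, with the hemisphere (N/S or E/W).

30.999°S

δ = d/R = 11810.2/6371.01 = 1.853741 rad
φ₂ = arcsin(sin φ₁ cos δ + cos φ₁ sin δ cos θ)
   = arcsin(0.88560·-0.27918 + 0.46444·0.96024·-0.60042) = -30.99874°
λ₂ = λ₁ + atan2(sin θ sin δ cos φ₁, cos δ − sin φ₁ sin φ₂) = 154.02358°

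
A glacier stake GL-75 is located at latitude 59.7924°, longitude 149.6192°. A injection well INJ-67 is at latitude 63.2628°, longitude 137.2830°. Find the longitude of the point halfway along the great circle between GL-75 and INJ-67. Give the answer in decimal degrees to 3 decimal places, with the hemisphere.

143.797°E

Bx = cos φ₂ cos Δλ = 0.439511,  By = cos φ₂ sin Δλ = -0.096120
φₘ = atan2(sin φ₁ + sin φ₂, √((cos φ₁ + Bx)² + By²)) = 61.66635°
λₘ = λ₁ + atan2(By, cos φ₁ + Bx) = 143.79698°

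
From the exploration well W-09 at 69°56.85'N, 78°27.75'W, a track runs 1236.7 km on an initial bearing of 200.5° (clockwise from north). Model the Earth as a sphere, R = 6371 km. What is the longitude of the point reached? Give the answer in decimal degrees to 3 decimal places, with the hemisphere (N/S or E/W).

86.064°W

W-09: φ = +69.94750°, λ = -78.46250°
δ = d/R = 1236.7/6371 = 0.194114 rad
φ₂ = arcsin(sin φ₁ cos δ + cos φ₁ sin δ cos θ)
   = arcsin(0.93938·0.98122 + 0.34288·0.19290·-0.93667) = 59.29235°
λ₂ = λ₁ + atan2(sin θ sin δ cos φ₁, cos δ − sin φ₁ sin φ₂) = -86.06434°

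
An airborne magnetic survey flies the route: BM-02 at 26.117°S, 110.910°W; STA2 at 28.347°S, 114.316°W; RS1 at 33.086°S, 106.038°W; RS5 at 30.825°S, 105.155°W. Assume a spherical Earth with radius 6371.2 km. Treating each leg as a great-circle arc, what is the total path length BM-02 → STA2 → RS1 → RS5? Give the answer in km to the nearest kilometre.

1633 km

BM-02→STA2: c = 0.065634 rad, d = 418.17 km
STA2→RS1: c = 0.149144 rad, d = 950.22 km
RS1→RS5: c = 0.041571 rad, d = 264.86 km
Total = 418.17 + 950.22 + 264.86 = 1633.25 km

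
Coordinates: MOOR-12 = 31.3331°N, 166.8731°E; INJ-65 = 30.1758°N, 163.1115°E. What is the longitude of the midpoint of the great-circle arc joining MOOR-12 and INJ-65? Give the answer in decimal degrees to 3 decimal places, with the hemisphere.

164.981°E

Bx = cos φ₂ cos Δλ = 0.862625,  By = cos φ₂ sin Δλ = -0.056715
φₘ = atan2(sin φ₁ + sin φ₂, √((cos φ₁ + Bx)² + By²)) = 30.76802°
λₘ = λ₁ + atan2(By, cos φ₁ + Bx) = 164.98099°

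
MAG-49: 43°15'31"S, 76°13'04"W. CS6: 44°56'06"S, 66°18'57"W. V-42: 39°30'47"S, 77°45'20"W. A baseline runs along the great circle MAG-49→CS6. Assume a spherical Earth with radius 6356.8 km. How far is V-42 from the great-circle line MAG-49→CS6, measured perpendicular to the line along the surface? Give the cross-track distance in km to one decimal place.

359.0 km

MAG-49: φ = -43.25861°, λ = -76.21778°
CS6: φ = -44.93500°, λ = -66.31583°
V-42: φ = -39.51306°, λ = -77.75556°
δ₁₃ = central angle MAG-49→V-42 = 0.068400 rad  (haversine)
θ₁₃ = bearing MAG-49→V-42 = 342.367°,  θ₁₂ = bearing MAG-49→CS6 = 106.682°
dₓₜ = R·arcsin(sin δ₁₃ · sin(θ₁₃ − θ₁₂)) = 6356.8·arcsin(0.06835·sin(235.685°)) = -359.036 km
|dₓₜ| = 359.036 km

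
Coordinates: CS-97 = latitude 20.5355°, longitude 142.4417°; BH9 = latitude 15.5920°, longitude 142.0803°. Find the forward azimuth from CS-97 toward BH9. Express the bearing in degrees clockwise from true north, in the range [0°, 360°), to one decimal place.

184.0°

Δλ = -0.3614°
y = sin Δλ · cos φ₂ = -0.006075
x = cos φ₁ sin φ₂ − sin φ₁ cos φ₂ cos Δλ = -0.086167
θ = atan2(y, x) = -175.9668° → 184.0332° (mod 360°)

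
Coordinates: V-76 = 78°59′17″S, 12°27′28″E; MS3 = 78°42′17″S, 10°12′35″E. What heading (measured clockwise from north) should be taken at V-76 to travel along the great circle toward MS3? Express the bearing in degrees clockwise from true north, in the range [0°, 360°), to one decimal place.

V-76: φ = -78.98806°, λ = +12.45778°
MS3: φ = -78.70472°, λ = +10.20972°
Δλ = -2.2481°
y = sin Δλ · cos φ₂ = -0.007683
x = cos φ₁ sin φ₂ − sin φ₁ cos φ₂ cos Δλ = 0.004797
θ = atan2(y, x) = -58.0202° → 301.9798° (mod 360°)

302.0°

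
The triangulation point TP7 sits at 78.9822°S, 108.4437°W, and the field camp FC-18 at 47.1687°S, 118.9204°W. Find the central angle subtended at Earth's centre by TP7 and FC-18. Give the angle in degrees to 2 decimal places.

Δφ = 31.8135°,  Δλ = -10.4767°
a = sin²(Δφ/2) + cos φ₁ cos φ₂ sin²(Δλ/2) = 0.076199
c = 2·arcsin(√a) = 0.559346 rad = 32.0481°

32.05°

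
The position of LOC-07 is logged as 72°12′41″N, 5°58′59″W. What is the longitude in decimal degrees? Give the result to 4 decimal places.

5° + 58′/60 + 59″/3600 = 5 + 0.96667 + 0.01639 = 5.9831°

5.9831°W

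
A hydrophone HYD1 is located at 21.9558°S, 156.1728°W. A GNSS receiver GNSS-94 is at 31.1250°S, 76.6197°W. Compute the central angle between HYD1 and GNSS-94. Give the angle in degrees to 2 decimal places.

70.29°

Δφ = -9.1692°,  Δλ = 79.5531°
a = sin²(Δφ/2) + cos φ₁ cos φ₂ sin²(Δλ/2) = 0.331385
c = 2·arcsin(√a) = 1.226823 rad = 70.2918°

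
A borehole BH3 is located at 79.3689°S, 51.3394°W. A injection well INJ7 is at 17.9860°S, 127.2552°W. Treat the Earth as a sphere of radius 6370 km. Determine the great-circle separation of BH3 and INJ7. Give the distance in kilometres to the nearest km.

7754 km

Δφ = 61.3829°,  Δλ = -75.9158°
a = sin²(Δφ/2) + cos φ₁ cos φ₂ sin²(Δλ/2) = 0.326908
c = 2·arcsin(√a) = 1.217295 rad = 69.7459°
d = R·c = 6370 × 1.217295 = 7754.2 km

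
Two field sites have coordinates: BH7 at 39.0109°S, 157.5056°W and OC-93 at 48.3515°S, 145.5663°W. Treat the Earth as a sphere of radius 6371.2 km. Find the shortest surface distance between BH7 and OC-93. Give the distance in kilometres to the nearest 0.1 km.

Δφ = -9.3406°,  Δλ = 11.9393°
a = sin²(Δφ/2) + cos φ₁ cos φ₂ sin²(Δλ/2) = 0.012215
c = 2·arcsin(√a) = 0.221494 rad = 12.6907°
d = R·c = 6371.2 × 0.221494 = 1411.2 km

1411.2 km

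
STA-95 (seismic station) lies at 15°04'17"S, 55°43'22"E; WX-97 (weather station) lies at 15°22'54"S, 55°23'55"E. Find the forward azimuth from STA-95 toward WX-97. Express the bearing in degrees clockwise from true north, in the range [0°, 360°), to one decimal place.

225.2°

STA-95: φ = -15.07139°, λ = +55.72278°
WX-97: φ = -15.38167°, λ = +55.39861°
Δλ = -0.3242°
y = sin Δλ · cos φ₂ = -0.005455
x = cos φ₁ sin φ₂ − sin φ₁ cos φ₂ cos Δλ = -0.005419
θ = atan2(y, x) = -134.8117° → 225.1883° (mod 360°)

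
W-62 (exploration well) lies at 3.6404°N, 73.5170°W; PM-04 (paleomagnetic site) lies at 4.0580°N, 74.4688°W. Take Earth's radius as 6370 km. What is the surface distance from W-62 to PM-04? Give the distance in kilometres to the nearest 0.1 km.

115.3 km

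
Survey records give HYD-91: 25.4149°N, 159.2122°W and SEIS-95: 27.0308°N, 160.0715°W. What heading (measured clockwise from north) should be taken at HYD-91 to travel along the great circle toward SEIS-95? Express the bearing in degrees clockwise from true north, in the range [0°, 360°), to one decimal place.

Δλ = -0.8593°
y = sin Δλ · cos φ₂ = -0.013359
x = cos φ₁ sin φ₂ − sin φ₁ cos φ₂ cos Δλ = 0.028242
θ = atan2(y, x) = -25.3147° → 334.6853° (mod 360°)

334.7°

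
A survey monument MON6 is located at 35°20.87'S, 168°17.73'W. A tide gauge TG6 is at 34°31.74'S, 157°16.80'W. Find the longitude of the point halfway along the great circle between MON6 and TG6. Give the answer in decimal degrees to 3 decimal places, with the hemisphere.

162.760°W

MON6: φ = -35.34783°, λ = -168.29550°
TG6: φ = -34.52900°, λ = -157.28000°
Bx = cos φ₂ cos Δλ = 0.808661,  By = cos φ₂ sin Δλ = 0.157415
φₘ = atan2(sin φ₁ + sin φ₂, √((cos φ₁ + Bx)² + By²)) = -35.06299°
λₘ = λ₁ + atan2(By, cos φ₁ + Bx) = -162.76017°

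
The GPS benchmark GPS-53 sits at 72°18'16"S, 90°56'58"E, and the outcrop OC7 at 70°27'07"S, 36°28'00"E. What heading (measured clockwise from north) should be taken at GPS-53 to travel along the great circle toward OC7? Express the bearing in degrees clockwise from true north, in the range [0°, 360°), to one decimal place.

249.6°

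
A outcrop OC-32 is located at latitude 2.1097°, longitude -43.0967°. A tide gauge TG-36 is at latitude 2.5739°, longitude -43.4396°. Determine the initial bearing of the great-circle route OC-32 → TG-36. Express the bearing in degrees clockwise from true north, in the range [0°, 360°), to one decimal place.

323.6°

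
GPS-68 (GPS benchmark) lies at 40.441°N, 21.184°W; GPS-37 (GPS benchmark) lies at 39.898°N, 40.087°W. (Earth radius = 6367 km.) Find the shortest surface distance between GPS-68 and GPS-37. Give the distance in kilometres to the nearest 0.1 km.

Δφ = -0.5430°,  Δλ = -18.9030°
a = sin²(Δφ/2) + cos φ₁ cos φ₂ sin²(Δλ/2) = 0.015767
c = 2·arcsin(√a) = 0.251802 rad = 14.4272°
d = R·c = 6367 × 0.251802 = 1603.2 km

1603.2 km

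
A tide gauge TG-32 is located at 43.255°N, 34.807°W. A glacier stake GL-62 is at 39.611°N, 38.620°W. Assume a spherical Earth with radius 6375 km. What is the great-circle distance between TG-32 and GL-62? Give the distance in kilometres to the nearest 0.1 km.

Δφ = -3.6440°,  Δλ = -3.8130°
a = sin²(Δφ/2) + cos φ₁ cos φ₂ sin²(Δλ/2) = 0.001632
c = 2·arcsin(√a) = 0.080816 rad = 4.6304°
d = R·c = 6375 × 0.080816 = 515.2 km

515.2 km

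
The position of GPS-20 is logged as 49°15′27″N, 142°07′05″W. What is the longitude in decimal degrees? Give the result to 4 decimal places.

142° + 7′/60 + 5″/3600 = 142 + 0.11667 + 0.00139 = 142.1181°

142.1181°W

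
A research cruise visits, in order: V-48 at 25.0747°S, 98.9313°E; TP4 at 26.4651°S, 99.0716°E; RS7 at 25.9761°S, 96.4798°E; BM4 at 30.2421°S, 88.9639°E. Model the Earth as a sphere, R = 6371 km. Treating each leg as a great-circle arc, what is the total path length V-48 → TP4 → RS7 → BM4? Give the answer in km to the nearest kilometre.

1296 km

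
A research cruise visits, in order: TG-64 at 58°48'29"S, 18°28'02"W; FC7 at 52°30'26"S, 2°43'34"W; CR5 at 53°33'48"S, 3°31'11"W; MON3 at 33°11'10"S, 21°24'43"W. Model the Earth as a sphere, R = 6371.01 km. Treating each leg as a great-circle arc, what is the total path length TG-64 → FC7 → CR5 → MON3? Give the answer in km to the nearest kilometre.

4006 km

TG-64: φ = -58.80806°, λ = -18.46722°
FC7: φ = -52.50722°, λ = -2.72611°
CR5: φ = -53.56333°, λ = -3.51972°
MON3: φ = -33.18611°, λ = -21.41194°
TG-64→FC7: c = 0.189294 rad, d = 1205.99 km
FC7→CR5: c = 0.020227 rad, d = 128.86 km
CR5→MON3: c = 0.419284 rad, d = 2671.26 km
Total = 1205.99 + 128.86 + 2671.26 = 4006.12 km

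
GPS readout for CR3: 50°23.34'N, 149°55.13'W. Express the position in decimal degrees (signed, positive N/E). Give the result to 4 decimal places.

lat: 50.3890° N → +50.3890°
lon: 149.9188° W → -149.9188°

+50.3890°, -149.9188°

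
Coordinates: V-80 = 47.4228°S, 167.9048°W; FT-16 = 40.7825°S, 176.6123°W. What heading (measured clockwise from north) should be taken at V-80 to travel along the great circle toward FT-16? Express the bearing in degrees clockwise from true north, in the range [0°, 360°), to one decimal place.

Δλ = -8.7075°
y = sin Δλ · cos φ₂ = -0.114632
x = cos φ₁ sin φ₂ − sin φ₁ cos φ₂ cos Δλ = 0.109209
θ = atan2(y, x) = -46.3877° → 313.6123° (mod 360°)

313.6°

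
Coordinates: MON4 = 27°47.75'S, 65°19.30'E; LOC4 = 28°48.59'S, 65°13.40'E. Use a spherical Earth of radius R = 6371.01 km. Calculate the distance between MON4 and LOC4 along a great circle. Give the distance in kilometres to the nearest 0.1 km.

113.2 km

MON4: φ = -27.79583°, λ = +65.32167°
LOC4: φ = -28.80983°, λ = +65.22333°
Δφ = -1.0140°,  Δλ = -0.0983°
a = sin²(Δφ/2) + cos φ₁ cos φ₂ sin²(Δλ/2) = 0.000079
c = 2·arcsin(√a) = 0.017762 rad = 1.0177°
d = R·c = 6371.01 × 0.017762 = 113.2 km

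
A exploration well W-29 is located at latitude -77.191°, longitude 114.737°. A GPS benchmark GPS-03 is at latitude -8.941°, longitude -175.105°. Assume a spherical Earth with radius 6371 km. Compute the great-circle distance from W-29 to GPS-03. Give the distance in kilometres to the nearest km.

8556 km

Δφ = 68.2500°,  Δλ = 70.1580°
a = sin²(Δφ/2) + cos φ₁ cos φ₂ sin²(Δλ/2) = 0.387057
c = 2·arcsin(√a) = 1.342943 rad = 76.9450°
d = R·c = 6371 × 1.342943 = 8555.9 km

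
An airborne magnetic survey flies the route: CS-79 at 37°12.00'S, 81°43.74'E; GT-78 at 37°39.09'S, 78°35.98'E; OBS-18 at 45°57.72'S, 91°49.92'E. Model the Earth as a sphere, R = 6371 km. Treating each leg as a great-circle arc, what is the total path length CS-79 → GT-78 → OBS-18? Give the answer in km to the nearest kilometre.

CS-79: φ = -37.20000°, λ = +81.72900°
GT-78: φ = -37.65150°, λ = +78.59967°
OBS-18: φ = -45.96200°, λ = +91.83200°
CS-79→GT-78: c = 0.044082 rad, d = 280.84 km
GT-78→OBS-18: c = 0.224583 rad, d = 1430.82 km
Total = 280.84 + 1430.82 = 1711.66 km

1712 km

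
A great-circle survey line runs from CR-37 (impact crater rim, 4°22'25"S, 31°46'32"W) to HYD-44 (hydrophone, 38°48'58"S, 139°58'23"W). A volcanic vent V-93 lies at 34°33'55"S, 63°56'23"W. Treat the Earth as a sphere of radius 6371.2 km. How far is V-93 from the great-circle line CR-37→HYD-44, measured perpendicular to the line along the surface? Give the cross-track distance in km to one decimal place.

632.8 km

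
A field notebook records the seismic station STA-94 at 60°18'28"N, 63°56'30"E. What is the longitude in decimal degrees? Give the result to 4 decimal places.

63.9417°E

63° + 56′/60 + 30″/3600 = 63 + 0.93333 + 0.00833 = 63.9417°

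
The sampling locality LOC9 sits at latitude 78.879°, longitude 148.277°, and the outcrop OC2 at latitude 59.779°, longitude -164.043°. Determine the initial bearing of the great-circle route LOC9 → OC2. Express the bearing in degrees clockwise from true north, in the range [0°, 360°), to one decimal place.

Δλ = 47.6800°
y = sin Δλ · cos φ₂ = 0.372165
x = cos φ₁ sin φ₂ − sin φ₁ cos φ₂ cos Δλ = -0.165851
θ = atan2(y, x) = 114.0196° → 114.0196° (mod 360°)

114.0°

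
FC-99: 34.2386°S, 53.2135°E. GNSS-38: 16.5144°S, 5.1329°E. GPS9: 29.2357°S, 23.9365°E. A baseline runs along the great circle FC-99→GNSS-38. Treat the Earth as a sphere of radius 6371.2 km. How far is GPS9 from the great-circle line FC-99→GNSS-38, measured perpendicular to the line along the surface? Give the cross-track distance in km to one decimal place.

317.1 km

δ₁₃ = central angle FC-99→GPS9 = 0.441660 rad  (haversine)
θ₁₃ = bearing FC-99→GPS9 = 273.285°,  θ₁₂ = bearing FC-99→GNSS-38 = 279.969°
dₓₜ = R·arcsin(sin δ₁₃ · sin(θ₁₃ − θ₁₂)) = 6371.2·arcsin(0.42744·sin(-6.684°)) = -317.106 km
|dₓₜ| = 317.106 km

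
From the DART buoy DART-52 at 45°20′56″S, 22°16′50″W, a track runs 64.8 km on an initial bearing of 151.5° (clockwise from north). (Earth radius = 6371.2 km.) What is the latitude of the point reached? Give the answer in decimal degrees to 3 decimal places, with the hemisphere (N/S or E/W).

45.860°S

DART-52: φ = -45.34889°, λ = -22.28056°
δ = d/R = 64.8/6371.2 = 0.010171 rad
φ₂ = arcsin(sin φ₁ cos δ + cos φ₁ sin δ cos θ)
   = arcsin(-0.71140·0.99995 + 0.70279·0.01017·-0.87882) = -45.86032°
λ₂ = λ₁ + atan2(sin θ sin δ cos φ₁, cos δ − sin φ₁ sin φ₂) = -21.88128°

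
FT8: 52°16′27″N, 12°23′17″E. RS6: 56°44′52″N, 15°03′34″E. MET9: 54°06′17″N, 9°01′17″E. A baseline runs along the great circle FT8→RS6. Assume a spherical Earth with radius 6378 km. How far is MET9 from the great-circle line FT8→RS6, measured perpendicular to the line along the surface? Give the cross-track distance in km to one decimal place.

FT8: φ = +52.27417°, λ = +12.38806°
RS6: φ = +56.74778°, λ = +15.05944°
MET9: φ = +54.10472°, λ = +9.02139°
δ₁₃ = central angle FT8→MET9 = 0.047533 rad  (haversine)
θ₁₃ = bearing FT8→MET9 = 313.561°,  θ₁₂ = bearing FT8→RS6 = 18.039°
dₓₜ = R·arcsin(sin δ₁₃ · sin(θ₁₃ − θ₁₂)) = 6378·arcsin(0.04752·sin(295.522°)) = -273.563 km
|dₓₜ| = 273.563 km

273.6 km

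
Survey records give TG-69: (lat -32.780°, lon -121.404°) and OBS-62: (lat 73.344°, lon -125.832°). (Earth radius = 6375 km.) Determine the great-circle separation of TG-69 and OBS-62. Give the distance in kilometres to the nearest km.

11813 km

Δφ = 106.1240°,  Δλ = -4.4280°
a = sin²(Δφ/2) + cos φ₁ cos φ₂ sin²(Δλ/2) = 0.639218
c = 2·arcsin(√a) = 1.852962 rad = 106.1669°
d = R·c = 6375 × 1.852962 = 11812.6 km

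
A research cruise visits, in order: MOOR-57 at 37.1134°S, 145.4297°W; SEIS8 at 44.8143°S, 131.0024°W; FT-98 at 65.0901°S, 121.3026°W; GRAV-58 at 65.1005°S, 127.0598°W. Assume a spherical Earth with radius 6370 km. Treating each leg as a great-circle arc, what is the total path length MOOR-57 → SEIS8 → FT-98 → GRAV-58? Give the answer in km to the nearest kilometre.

4081 km

MOOR-57→SEIS8: c = 0.232291 rad, d = 1479.70 km
SEIS8→FT-98: c = 0.366007 rad, d = 2331.46 km
FT-98→GRAV-58: c = 0.042300 rad, d = 269.45 km
Total = 1479.70 + 2331.46 + 269.45 = 4080.61 km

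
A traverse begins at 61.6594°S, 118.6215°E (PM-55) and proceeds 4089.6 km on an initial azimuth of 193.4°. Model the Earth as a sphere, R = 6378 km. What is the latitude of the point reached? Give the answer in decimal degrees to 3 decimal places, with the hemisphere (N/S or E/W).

78.976°S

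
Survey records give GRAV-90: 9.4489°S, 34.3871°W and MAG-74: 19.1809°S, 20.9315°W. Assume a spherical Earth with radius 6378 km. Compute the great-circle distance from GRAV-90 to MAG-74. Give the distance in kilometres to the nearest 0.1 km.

1809.2 km

Δφ = -9.7320°,  Δλ = 13.4556°
a = sin²(Δφ/2) + cos φ₁ cos φ₂ sin²(Δλ/2) = 0.019982
c = 2·arcsin(√a) = 0.283668 rad = 16.2530°
d = R·c = 6378 × 0.283668 = 1809.2 km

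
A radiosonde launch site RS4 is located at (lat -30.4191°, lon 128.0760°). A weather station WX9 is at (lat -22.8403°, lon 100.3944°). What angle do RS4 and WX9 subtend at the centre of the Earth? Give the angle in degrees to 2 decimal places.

25.80°

Δφ = 7.5788°,  Δλ = -27.6816°
a = sin²(Δφ/2) + cos φ₁ cos φ₂ sin²(Δλ/2) = 0.049849
c = 2·arcsin(√a) = 0.450333 rad = 25.8022°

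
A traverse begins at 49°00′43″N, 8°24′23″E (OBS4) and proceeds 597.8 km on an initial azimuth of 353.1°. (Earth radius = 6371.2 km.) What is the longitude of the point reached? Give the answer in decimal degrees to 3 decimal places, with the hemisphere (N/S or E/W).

OBS4: φ = +49.01194°, λ = +8.40639°
δ = d/R = 597.8/6371.2 = 0.093828 rad
φ₂ = arcsin(sin φ₁ cos δ + cos φ₁ sin δ cos θ)
   = arcsin(0.75485·0.99560 + 0.65590·0.09369·0.99276) = 54.34415°
λ₂ = λ₁ + atan2(sin θ sin δ cos φ₁, cos δ − sin φ₁ sin φ₂) = 7.29997°

7.300°E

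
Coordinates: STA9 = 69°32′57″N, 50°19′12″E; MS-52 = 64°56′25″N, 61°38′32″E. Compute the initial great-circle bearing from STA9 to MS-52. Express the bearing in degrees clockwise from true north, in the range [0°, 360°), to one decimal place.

STA9: φ = +69.54917°, λ = +50.32000°
MS-52: φ = +64.94028°, λ = +61.64222°
Δλ = 11.3222°
y = sin Δλ · cos φ₂ = 0.083157
x = cos φ₁ sin φ₂ − sin φ₁ cos φ₂ cos Δλ = -0.072630
θ = atan2(y, x) = 131.1344° → 131.1344° (mod 360°)

131.1°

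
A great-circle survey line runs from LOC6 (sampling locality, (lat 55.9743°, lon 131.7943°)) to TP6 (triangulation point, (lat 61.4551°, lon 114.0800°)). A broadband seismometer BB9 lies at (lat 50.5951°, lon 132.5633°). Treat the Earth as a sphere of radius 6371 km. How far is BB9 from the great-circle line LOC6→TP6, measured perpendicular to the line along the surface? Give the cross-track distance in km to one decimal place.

436.1 km

δ₁₃ = central angle LOC6→BB9 = 0.094225 rad  (haversine)
θ₁₃ = bearing LOC6→BB9 = 174.805°,  θ₁₂ = bearing LOC6→TP6 = 308.170°
dₓₜ = R·arcsin(sin δ₁₃ · sin(θ₁₃ − θ₁₂)) = 6371·arcsin(0.09409·sin(-133.365°)) = -436.117 km
|dₓₜ| = 436.117 km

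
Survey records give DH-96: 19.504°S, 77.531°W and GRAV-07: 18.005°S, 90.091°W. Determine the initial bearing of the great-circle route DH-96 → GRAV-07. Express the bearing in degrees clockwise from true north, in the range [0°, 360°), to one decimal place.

275.1°

Δλ = -12.5600°
y = sin Δλ · cos φ₂ = -0.206813
x = cos φ₁ sin φ₂ − sin φ₁ cos φ₂ cos Δλ = 0.018561
θ = atan2(y, x) = -84.8716° → 275.1284° (mod 360°)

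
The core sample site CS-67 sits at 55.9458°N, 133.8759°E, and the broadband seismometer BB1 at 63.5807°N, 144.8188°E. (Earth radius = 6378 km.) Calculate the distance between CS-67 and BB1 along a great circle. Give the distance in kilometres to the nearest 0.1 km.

Δφ = 7.6349°,  Δλ = 10.9429°
a = sin²(Δφ/2) + cos φ₁ cos φ₂ sin²(Δλ/2) = 0.006698
c = 2·arcsin(√a) = 0.163864 rad = 9.3887°
d = R·c = 6378 × 0.163864 = 1045.1 km

1045.1 km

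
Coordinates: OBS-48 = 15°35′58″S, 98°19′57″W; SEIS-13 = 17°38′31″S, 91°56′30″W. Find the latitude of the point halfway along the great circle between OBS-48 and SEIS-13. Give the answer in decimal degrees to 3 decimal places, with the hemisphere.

OBS-48: φ = -15.59944°, λ = -98.33250°
SEIS-13: φ = -17.64194°, λ = -91.94167°
Bx = cos φ₂ cos Δλ = 0.947047,  By = cos φ₂ sin Δλ = 0.106075
φₘ = atan2(sin φ₁ + sin φ₂, √((cos φ₁ + Bx)² + By²)) = -16.64514°
λₘ = λ₁ + atan2(By, cos φ₁ + Bx) = -95.15410°

16.645°S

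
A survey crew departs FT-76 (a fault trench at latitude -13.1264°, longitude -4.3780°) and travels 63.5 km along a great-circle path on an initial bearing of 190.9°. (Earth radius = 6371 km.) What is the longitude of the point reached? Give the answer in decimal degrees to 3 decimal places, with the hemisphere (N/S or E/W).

4.489°W

δ = d/R = 63.5/6371 = 0.009967 rad
φ₂ = arcsin(sin φ₁ cos δ + cos φ₁ sin δ cos θ)
   = arcsin(-0.22710·0.99995 + 0.97387·0.00997·-0.98196) = -13.68714°
λ₂ = λ₁ + atan2(sin θ sin δ cos φ₁, cos δ − sin φ₁ sin φ₂) = -4.48914°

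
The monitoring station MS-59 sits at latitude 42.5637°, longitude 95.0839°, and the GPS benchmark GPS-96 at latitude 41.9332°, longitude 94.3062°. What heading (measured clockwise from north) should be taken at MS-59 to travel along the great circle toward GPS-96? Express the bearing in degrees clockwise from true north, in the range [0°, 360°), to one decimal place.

Δλ = -0.7777°
y = sin Δλ · cos φ₂ = -0.010097
x = cos φ₁ sin φ₂ − sin φ₁ cos φ₂ cos Δλ = -0.010958
θ = atan2(y, x) = -137.3401° → 222.6599° (mod 360°)

222.7°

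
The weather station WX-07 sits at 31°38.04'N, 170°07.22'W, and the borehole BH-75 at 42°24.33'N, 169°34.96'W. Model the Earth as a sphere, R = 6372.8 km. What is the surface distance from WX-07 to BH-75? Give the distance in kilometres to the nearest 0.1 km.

1199.0 km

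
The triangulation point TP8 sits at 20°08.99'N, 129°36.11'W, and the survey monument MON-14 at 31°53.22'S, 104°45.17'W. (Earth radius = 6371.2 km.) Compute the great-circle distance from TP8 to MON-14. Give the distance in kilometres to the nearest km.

TP8: φ = +20.14983°, λ = -129.60183°
MON-14: φ = -31.88700°, λ = -104.75283°
Δφ = -52.0368°,  Δλ = 24.8490°
a = sin²(Δφ/2) + cos φ₁ cos φ₂ sin²(Δλ/2) = 0.229322
c = 2·arcsin(√a) = 0.998747 rad = 57.2240°
d = R·c = 6371.2 × 0.998747 = 6363.2 km

6363 km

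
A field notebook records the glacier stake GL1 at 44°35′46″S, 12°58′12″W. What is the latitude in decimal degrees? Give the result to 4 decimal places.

44.5961°S

44° + 35′/60 + 46″/3600 = 44 + 0.58333 + 0.01278 = 44.5961°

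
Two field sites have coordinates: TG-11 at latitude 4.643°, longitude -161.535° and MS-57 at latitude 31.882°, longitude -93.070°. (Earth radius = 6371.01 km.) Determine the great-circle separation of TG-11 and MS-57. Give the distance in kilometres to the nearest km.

7706 km

Δφ = 27.2390°,  Δλ = 68.4650°
a = sin²(Δφ/2) + cos φ₁ cos φ₂ sin²(Δλ/2) = 0.323288
c = 2·arcsin(√a) = 1.209568 rad = 69.3031°
d = R·c = 6371.01 × 1.209568 = 7706.2 km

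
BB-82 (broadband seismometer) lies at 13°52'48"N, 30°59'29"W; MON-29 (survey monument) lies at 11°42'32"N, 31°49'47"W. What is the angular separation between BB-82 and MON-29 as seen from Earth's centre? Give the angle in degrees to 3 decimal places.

BB-82: φ = +13.88000°, λ = -30.99139°
MON-29: φ = +11.70889°, λ = -31.82972°
Δφ = -2.1711°,  Δλ = -0.8383°
a = sin²(Δφ/2) + cos φ₁ cos φ₂ sin²(Δλ/2) = 0.000410
c = 2·arcsin(√a) = 0.040490 rad = 2.3199°

2.320°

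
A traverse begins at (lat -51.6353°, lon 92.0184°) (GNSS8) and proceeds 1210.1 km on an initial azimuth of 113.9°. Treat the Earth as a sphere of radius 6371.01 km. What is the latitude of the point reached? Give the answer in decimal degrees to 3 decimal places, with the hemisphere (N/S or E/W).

54.830°S

δ = d/R = 1210.1/6371.01 = 0.189938 rad
φ₂ = arcsin(sin φ₁ cos δ + cos φ₁ sin δ cos θ)
   = arcsin(-0.78408·0.98202 + 0.62066·0.18880·-0.40514) = -54.83032°
λ₂ = λ₁ + atan2(sin θ sin δ cos φ₁, cos δ − sin φ₁ sin φ₂) = 109.45617°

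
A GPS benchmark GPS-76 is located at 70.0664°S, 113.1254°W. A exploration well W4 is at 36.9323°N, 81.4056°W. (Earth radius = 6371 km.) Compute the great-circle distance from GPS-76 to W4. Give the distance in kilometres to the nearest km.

12171 km

Δφ = 106.9987°,  Δλ = 31.7198°
a = sin²(Δφ/2) + cos φ₁ cos φ₂ sin²(Δλ/2) = 0.666528
c = 2·arcsin(√a) = 1.910340 rad = 109.4544°
d = R·c = 6371 × 1.910340 = 12170.8 km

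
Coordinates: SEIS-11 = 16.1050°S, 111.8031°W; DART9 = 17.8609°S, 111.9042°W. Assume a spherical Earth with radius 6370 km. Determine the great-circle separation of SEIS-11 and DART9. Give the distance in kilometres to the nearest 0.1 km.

195.5 km

Δφ = -1.7559°,  Δλ = -0.1011°
a = sin²(Δφ/2) + cos φ₁ cos φ₂ sin²(Δλ/2) = 0.000235
c = 2·arcsin(√a) = 0.030693 rad = 1.7586°
d = R·c = 6370 × 0.030693 = 195.5 km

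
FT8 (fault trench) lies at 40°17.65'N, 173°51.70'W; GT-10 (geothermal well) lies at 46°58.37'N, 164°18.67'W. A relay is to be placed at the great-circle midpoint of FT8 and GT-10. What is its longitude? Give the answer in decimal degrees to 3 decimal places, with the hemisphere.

169.353°W

FT8: φ = +40.29417°, λ = -173.86167°
GT-10: φ = +46.97283°, λ = -164.31117°
Bx = cos φ₂ cos Δλ = 0.672888,  By = cos φ₂ sin Δλ = 0.113213
φₘ = atan2(sin φ₁ + sin φ₂, √((cos φ₁ + Bx)² + By²)) = 43.73270°
λₘ = λ₁ + atan2(By, cos φ₁ + Bx) = -169.35268°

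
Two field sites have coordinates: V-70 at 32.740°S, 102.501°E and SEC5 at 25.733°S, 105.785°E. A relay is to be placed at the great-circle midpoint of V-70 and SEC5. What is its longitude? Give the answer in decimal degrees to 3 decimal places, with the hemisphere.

104.199°E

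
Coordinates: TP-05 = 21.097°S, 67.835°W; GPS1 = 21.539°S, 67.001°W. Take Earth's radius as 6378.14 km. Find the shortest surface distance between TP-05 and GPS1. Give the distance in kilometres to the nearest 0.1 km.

Δφ = -0.4420°,  Δλ = 0.8340°
a = sin²(Δφ/2) + cos φ₁ cos φ₂ sin²(Δλ/2) = 0.000061
c = 2·arcsin(√a) = 0.015601 rad = 0.8939°
d = R·c = 6378.14 × 0.015601 = 99.5 km

99.5 km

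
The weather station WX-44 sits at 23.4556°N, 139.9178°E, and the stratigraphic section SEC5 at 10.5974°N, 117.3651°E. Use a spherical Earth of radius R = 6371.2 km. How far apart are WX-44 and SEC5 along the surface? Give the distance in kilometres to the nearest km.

Δφ = -12.8582°,  Δλ = -22.5527°
a = sin²(Δφ/2) + cos φ₁ cos φ₂ sin²(Δλ/2) = 0.047017
c = 2·arcsin(√a) = 0.437139 rad = 25.0462°
d = R·c = 6371.2 × 0.437139 = 2785.1 km

2785 km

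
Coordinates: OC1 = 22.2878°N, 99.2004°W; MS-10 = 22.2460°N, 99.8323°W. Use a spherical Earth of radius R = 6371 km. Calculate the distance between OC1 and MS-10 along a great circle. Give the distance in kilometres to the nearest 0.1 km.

65.2 km

Δφ = -0.0418°,  Δλ = -0.6319°
a = sin²(Δφ/2) + cos φ₁ cos φ₂ sin²(Δλ/2) = 0.000026
c = 2·arcsin(√a) = 0.010232 rad = 0.5863°
d = R·c = 6371 × 0.010232 = 65.2 km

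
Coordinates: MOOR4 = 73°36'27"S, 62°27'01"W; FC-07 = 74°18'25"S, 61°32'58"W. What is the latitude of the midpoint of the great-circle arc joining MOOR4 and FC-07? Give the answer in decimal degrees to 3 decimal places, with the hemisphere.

73.958°S

MOOR4: φ = -73.60750°, λ = -62.45028°
FC-07: φ = -74.30694°, λ = -61.54944°
Bx = cos φ₂ cos Δλ = 0.270450,  By = cos φ₂ sin Δλ = 0.004253
φₘ = atan2(sin φ₁ + sin φ₂, √((cos φ₁ + Bx)² + By²)) = -73.95769°
λₘ = λ₁ + atan2(By, cos φ₁ + Bx) = -62.00942°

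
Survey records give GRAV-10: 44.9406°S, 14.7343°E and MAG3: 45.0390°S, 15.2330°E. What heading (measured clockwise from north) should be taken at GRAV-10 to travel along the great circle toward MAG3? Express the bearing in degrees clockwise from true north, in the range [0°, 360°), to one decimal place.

Δλ = 0.4987°
y = sin Δλ · cos φ₂ = 0.006150
x = cos φ₁ sin φ₂ − sin φ₁ cos φ₂ cos Δλ = -0.001736
θ = atan2(y, x) = 105.7649° → 105.7649° (mod 360°)

105.8°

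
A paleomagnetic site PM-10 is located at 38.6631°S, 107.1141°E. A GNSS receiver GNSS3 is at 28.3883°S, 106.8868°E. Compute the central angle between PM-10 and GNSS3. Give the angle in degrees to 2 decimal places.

Δφ = 10.2748°,  Δλ = -0.2273°
a = sin²(Δφ/2) + cos φ₁ cos φ₂ sin²(Δλ/2) = 0.008021
c = 2·arcsin(√a) = 0.179359 rad = 10.2765°

10.28°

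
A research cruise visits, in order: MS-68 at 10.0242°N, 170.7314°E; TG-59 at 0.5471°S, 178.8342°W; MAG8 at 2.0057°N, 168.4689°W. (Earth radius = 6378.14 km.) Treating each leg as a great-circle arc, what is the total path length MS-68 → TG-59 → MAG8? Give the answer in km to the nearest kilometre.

MS-68→TG-59: c = 0.258621 rad, d = 1649.52 km
TG-59→MAG8: c = 0.186286 rad, d = 1188.16 km
Total = 1649.52 + 1188.16 = 2837.68 km

2838 km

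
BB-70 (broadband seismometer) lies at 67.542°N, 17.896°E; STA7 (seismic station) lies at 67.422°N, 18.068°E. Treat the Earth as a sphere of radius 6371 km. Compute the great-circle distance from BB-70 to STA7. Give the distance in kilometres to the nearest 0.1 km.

15.2 km

Δφ = -0.1200°,  Δλ = 0.1720°
a = sin²(Δφ/2) + cos φ₁ cos φ₂ sin²(Δλ/2) = 0.000001
c = 2·arcsin(√a) = 0.002389 rad = 0.1369°
d = R·c = 6371 × 0.002389 = 15.2 km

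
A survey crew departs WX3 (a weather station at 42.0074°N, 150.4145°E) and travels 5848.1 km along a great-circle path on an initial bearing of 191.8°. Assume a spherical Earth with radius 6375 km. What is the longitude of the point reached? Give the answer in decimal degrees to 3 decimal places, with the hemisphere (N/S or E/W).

140.930°E

δ = d/R = 5848.1/6375 = 0.917349 rad
φ₂ = arcsin(sin φ₁ cos δ + cos φ₁ sin δ cos θ)
   = arcsin(0.66923·0.60793 + 0.74306·0.79399·-0.97887) = -9.82702°
λ₂ = λ₁ + atan2(sin θ sin δ cos φ₁, cos δ − sin φ₁ sin φ₂) = 140.92968°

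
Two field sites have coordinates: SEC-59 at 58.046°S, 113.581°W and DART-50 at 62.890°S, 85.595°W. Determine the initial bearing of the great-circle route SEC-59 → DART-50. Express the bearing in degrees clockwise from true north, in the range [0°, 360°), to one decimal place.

121.2°

Δλ = 27.9860°
y = sin Δλ · cos φ₂ = 0.213840
x = cos φ₁ sin φ₂ − sin φ₁ cos φ₂ cos Δλ = -0.129657
θ = atan2(y, x) = 121.2296° → 121.2296° (mod 360°)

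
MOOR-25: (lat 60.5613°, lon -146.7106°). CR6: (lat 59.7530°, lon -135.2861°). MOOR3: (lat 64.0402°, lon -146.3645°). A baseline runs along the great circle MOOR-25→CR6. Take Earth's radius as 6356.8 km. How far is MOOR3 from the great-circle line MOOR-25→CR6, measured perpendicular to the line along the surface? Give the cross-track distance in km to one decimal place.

386.4 km

δ₁₃ = central angle MOOR-25→MOOR3 = 0.060783 rad  (haversine)
θ₁₃ = bearing MOOR-25→MOOR3 = 2.495°,  θ₁₂ = bearing MOOR-25→CR6 = 93.107°
dₓₜ = R·arcsin(sin δ₁₃ · sin(θ₁₃ − θ₁₂)) = 6356.8·arcsin(0.06075·sin(-90.612°)) = -386.363 km
|dₓₜ| = 386.363 km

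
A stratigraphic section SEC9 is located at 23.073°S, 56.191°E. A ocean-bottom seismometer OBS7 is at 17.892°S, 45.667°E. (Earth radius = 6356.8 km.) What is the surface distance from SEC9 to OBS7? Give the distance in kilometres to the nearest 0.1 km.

Δφ = 5.1810°,  Δλ = -10.5240°
a = sin²(Δφ/2) + cos φ₁ cos φ₂ sin²(Δλ/2) = 0.009407
c = 2·arcsin(√a) = 0.194280 rad = 11.1314°
d = R·c = 6356.8 × 0.194280 = 1235.0 km

1235.0 km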